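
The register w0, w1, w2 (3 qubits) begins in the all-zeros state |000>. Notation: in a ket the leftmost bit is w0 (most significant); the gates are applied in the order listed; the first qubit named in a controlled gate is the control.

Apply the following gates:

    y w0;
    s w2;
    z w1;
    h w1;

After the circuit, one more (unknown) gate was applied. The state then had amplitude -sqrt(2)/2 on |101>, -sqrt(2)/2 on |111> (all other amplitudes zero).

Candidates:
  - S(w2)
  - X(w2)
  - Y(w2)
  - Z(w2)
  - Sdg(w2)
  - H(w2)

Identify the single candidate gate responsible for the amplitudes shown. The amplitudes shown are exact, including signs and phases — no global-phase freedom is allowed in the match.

It was Y(w2) that produced the state shown.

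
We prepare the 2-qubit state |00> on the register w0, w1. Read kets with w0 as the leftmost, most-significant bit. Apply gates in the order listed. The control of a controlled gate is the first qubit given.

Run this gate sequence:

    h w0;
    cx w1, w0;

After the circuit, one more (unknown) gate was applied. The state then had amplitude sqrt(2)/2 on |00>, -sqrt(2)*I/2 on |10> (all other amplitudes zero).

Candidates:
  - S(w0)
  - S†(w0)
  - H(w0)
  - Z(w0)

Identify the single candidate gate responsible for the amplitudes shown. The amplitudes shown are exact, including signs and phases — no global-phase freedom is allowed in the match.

It was S†(w0) that produced the state shown.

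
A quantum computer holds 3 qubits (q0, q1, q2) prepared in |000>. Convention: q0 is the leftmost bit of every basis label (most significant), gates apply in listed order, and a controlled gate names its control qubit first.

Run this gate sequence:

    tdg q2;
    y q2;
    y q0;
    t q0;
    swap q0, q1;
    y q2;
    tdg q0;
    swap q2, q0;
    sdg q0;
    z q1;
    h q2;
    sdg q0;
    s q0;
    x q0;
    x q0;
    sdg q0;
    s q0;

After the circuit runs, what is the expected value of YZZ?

In the final state, YZZ has expectation 0.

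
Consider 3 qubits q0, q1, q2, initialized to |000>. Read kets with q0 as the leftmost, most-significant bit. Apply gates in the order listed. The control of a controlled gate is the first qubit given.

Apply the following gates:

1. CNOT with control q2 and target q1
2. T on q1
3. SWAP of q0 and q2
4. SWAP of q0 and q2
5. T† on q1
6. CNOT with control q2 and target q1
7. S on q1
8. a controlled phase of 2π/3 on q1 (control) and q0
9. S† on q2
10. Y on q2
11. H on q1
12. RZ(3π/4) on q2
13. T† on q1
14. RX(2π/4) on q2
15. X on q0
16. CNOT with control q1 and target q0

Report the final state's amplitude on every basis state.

After the circuit, the state carries amplitude 0 on |000>, 0 on |001>, exp(I*pi/8)/2 on |010>, exp(5*I*pi/8)/2 on |011>, exp(3*I*pi/8)/2 on |100>, exp(7*I*pi/8)/2 on |101>, 0 on |110>, 0 on |111>. Key observation: gates 1-6 undo each other exactly, leaving only the rest of the circuit to track.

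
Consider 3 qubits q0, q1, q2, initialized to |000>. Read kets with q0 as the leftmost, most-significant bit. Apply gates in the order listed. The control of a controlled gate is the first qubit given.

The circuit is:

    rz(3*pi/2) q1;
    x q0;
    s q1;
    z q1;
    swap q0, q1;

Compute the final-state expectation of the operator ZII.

The expectation value of ZII is 1.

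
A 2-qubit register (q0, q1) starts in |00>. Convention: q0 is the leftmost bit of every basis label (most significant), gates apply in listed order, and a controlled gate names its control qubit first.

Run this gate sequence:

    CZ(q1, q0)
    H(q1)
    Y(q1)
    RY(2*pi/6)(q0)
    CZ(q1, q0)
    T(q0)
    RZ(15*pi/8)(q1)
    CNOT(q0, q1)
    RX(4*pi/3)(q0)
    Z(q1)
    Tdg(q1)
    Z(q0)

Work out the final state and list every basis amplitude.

The resulting statevector has amplitude sqrt(6)*(1 - exp(3*I*pi/8))*exp(3*I*pi/16)/8 on |00>, sqrt(6)*(-1 - exp(I*pi/8))*exp(I*pi/16)/8 on |01>, sqrt(2)*(-3 + exp(5*I*pi/8))*exp(I*pi/16)/8 on |10>, sqrt(2)*(-I + 3*exp(5*I*pi/8))*exp(I*pi/16)/8 on |11>.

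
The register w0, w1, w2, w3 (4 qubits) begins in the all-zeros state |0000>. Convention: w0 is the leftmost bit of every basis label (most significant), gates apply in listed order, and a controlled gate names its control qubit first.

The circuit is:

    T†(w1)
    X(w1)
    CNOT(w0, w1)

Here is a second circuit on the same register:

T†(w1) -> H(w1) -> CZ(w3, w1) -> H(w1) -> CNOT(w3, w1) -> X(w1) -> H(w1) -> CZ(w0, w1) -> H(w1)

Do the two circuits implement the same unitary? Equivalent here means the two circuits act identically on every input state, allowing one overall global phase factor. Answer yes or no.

Yes, they are equivalent — the unitaries differ by at most a global phase.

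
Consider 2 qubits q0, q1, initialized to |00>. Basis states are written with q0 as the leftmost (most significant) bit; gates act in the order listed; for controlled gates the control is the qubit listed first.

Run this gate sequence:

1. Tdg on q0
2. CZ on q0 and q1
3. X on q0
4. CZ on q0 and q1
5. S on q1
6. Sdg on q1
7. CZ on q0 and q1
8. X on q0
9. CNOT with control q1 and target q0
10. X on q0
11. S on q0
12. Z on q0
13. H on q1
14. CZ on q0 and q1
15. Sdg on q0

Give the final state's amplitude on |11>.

The final state's coefficient on |11> equals sqrt(2)/2.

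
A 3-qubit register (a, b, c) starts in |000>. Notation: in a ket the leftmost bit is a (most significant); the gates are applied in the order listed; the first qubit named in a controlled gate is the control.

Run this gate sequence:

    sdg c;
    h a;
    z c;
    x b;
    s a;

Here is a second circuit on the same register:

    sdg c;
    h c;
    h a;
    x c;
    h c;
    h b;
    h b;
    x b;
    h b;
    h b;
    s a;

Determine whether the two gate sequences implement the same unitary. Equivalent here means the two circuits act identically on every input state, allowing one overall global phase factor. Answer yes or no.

Yes — the two circuits implement the same unitary up to a global phase.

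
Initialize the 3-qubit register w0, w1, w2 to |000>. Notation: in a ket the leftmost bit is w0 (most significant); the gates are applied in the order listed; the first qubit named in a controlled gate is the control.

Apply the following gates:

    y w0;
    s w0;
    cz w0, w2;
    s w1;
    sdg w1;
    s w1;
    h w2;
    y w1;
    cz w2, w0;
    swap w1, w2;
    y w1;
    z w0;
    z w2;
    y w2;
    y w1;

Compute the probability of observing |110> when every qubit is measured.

Outcome |110> occurs with probability 1/2. Key observation: the block from step 4 through step 5 cancels to the identity and can be dropped.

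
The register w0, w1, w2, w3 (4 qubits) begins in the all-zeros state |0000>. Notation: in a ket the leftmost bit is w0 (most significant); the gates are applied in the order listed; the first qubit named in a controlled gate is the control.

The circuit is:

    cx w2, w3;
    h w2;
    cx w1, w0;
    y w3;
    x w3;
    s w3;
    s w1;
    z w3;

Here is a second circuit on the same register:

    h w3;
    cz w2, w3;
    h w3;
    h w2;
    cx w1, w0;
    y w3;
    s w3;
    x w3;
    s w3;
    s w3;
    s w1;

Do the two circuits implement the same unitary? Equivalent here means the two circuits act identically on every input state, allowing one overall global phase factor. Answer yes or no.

No, they are not equivalent — no single phase factor reconciles the two unitaries.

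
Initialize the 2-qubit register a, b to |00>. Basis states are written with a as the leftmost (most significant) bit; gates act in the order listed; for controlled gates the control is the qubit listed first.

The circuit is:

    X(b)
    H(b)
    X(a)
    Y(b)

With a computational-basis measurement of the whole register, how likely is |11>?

The probability of measuring |11> is 1/2.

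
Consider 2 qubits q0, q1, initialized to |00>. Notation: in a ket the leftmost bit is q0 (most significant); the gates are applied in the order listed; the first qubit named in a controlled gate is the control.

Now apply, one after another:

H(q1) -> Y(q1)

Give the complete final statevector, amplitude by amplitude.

After the circuit, the state carries amplitude -sqrt(2)*I/2 on |00>, sqrt(2)*I/2 on |01>, 0 on |10>, 0 on |11>.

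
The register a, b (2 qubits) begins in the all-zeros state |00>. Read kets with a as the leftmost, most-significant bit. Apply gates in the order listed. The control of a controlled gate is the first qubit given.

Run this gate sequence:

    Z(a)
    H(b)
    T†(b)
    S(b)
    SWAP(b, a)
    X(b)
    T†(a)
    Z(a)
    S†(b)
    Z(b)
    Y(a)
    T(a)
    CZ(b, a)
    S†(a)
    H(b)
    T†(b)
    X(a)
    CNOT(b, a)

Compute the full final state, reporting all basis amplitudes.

After the circuit, the state carries amplitude -exp(3*I*pi/4)/2 on |00>, -exp(3*I*pi/4)/2 on |01>, -1/2 on |10>, I/2 on |11>.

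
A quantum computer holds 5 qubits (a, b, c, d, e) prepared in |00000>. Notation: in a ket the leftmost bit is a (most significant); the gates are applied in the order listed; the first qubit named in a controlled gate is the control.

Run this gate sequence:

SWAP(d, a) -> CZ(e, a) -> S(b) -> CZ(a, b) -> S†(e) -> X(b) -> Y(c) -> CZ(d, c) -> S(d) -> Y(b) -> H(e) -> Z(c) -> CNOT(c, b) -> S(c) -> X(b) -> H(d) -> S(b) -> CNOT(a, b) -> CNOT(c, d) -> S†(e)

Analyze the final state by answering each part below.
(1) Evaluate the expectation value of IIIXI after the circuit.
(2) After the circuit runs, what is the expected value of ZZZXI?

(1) The observable IIIXI averages to 1.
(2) The expectation value of ZZZXI is -1.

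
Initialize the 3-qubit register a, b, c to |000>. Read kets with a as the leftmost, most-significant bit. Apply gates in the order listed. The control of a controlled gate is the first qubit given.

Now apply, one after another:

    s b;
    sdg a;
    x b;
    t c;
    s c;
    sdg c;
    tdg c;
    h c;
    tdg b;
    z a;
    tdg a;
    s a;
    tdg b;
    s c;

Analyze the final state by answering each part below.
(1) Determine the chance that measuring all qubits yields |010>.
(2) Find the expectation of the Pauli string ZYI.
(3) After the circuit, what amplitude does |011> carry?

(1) A full measurement returns |010> with probability 1/2.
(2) The expectation value of ZYI is 0.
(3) The final state's coefficient on |011> equals sqrt(2)/2.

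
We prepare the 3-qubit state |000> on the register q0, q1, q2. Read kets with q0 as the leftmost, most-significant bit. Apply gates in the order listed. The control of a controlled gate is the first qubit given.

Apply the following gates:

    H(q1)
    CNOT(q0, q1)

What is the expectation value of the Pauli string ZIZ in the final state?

The expectation value of ZIZ is 1.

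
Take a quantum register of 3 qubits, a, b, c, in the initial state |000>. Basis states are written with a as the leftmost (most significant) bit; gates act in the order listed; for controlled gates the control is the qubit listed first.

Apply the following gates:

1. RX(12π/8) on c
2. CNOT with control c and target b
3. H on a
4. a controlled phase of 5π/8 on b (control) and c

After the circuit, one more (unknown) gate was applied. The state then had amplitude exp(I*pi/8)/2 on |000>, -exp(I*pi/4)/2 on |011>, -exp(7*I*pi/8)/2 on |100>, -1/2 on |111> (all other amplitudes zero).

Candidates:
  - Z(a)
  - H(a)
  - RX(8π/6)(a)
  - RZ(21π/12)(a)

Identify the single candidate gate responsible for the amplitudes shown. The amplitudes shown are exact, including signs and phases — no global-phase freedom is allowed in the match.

It was RZ(21π/12)(a) that produced the state shown.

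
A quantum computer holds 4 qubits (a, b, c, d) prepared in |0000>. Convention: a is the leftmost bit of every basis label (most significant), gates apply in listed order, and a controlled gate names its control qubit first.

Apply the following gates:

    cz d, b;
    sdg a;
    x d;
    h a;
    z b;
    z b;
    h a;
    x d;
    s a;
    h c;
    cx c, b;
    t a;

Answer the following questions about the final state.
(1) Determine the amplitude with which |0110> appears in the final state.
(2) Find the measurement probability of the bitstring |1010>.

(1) The final state's coefficient on |0110> equals sqrt(2)/2.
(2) Outcome |1010> occurs with probability 0.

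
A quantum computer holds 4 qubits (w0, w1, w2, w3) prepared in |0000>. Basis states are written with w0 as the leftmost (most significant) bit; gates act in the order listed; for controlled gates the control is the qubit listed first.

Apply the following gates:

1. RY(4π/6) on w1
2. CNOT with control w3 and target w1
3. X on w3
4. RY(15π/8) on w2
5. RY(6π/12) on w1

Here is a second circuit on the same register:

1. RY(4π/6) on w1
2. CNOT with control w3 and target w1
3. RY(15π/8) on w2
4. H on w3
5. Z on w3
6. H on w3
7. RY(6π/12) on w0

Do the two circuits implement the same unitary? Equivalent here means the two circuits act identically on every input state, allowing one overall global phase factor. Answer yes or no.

No, they are not equivalent — no single phase factor reconciles the two unitaries.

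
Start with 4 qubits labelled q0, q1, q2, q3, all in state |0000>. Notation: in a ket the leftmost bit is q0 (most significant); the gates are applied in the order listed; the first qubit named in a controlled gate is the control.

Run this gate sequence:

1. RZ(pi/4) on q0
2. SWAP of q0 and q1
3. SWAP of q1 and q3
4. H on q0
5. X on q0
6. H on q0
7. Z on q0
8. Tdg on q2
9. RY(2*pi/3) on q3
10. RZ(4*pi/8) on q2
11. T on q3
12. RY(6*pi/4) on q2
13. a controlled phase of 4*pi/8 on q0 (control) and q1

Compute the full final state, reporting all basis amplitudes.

The resulting statevector has amplitude sqrt(2)*exp(5*I*pi/8)/4 on |0000>, sqrt(6)*exp(7*I*pi/8)/4 on |0001>, -sqrt(2)*exp(5*I*pi/8)/4 on |0010>, -sqrt(6)*exp(7*I*pi/8)/4 on |0011>, and 0 on every other basis state. Key observation: steps 4-7 multiply out to the identity, so the circuit reduces to the remaining gates.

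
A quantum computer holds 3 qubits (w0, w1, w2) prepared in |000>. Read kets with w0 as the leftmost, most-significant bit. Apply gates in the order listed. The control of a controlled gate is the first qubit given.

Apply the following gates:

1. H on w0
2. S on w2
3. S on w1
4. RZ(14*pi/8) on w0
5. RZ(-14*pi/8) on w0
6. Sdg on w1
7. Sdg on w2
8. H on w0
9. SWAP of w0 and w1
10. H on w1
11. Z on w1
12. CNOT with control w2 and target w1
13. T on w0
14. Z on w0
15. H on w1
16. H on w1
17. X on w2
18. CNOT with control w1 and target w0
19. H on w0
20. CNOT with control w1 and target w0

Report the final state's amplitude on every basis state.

The resulting statevector has amplitude 0 on |000>, 1/2 on |001>, 0 on |010>, 1/2 on |011>, 0 on |100>, 1/2 on |101>, 0 on |110>, -1/2 on |111>. Key observation: steps 1-8 multiply out to the identity, so the circuit reduces to the remaining gates.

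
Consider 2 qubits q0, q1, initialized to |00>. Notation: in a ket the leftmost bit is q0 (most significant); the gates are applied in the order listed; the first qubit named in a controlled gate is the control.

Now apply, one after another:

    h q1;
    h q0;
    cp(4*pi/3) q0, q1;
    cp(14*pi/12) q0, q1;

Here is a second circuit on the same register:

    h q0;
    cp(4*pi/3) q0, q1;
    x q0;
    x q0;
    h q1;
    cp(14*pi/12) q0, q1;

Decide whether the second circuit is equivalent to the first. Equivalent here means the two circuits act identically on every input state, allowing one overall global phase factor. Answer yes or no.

No, they are not equivalent — no single phase factor reconciles the two unitaries.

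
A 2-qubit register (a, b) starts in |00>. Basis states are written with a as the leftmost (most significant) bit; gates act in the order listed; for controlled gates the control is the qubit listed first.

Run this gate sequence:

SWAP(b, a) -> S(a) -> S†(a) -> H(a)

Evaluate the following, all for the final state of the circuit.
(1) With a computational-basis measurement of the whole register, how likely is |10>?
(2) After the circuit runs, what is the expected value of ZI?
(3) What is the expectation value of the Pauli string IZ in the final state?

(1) The probability of measuring |10> is 1/2. Key observation: the block from step 2 through step 3 cancels to the identity and can be dropped.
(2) In the final state, ZI has expectation 0.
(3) The observable IZ averages to 1.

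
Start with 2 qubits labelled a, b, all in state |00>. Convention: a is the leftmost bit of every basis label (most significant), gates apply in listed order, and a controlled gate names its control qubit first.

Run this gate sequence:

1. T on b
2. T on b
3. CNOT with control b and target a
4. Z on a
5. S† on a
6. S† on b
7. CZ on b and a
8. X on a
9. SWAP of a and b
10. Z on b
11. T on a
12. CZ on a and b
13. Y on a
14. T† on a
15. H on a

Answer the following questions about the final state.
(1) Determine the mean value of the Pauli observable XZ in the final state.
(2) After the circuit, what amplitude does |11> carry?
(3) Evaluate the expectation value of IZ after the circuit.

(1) In the final state, XZ has expectation 1.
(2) The amplitude on |11> is sqrt(2)*exp(I*pi/4)/2.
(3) The expectation value of IZ is -1.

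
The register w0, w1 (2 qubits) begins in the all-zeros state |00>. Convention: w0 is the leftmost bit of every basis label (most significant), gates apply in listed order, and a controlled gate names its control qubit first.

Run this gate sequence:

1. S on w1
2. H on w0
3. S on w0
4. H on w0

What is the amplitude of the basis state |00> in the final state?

The final state's coefficient on |00> equals 1/2 + I/2.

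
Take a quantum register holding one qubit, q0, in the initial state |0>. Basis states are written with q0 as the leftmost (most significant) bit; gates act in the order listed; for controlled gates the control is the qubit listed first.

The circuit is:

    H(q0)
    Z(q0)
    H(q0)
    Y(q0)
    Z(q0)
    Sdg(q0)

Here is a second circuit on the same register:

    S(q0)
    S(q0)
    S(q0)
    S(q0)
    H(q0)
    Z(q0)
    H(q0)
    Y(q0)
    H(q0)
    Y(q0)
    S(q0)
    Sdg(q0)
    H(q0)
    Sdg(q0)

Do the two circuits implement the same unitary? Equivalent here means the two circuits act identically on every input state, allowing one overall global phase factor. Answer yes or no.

No — the two circuits implement different unitaries, even allowing a global phase.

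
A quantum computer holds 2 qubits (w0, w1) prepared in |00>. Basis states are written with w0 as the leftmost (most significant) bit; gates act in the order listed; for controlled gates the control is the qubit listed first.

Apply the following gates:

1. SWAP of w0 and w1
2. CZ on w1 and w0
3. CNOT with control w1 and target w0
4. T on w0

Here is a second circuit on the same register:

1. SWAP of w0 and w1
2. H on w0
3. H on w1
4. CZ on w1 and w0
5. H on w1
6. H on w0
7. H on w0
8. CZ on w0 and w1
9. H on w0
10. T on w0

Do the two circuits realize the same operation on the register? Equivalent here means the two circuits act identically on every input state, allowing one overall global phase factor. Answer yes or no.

No, they are not equivalent — no single phase factor reconciles the two unitaries.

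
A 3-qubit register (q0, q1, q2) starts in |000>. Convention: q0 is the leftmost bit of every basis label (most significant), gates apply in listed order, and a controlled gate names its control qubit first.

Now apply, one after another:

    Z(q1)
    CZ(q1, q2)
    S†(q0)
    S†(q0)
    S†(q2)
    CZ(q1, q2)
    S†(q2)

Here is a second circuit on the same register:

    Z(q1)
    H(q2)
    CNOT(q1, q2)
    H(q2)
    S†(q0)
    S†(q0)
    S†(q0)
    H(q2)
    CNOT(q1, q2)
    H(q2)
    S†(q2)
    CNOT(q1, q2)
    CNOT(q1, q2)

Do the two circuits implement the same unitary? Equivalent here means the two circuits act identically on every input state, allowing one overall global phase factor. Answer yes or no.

No: there is an input state on which the two circuits produce genuinely different outputs (not merely differing by a phase).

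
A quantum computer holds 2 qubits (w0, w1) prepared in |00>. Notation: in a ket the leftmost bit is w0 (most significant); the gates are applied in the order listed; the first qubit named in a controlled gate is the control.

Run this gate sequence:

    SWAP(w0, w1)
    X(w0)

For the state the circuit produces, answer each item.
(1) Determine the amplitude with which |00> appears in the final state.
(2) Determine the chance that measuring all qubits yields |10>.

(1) The final state's coefficient on |00> equals 0.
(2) Outcome |10> occurs with probability 1.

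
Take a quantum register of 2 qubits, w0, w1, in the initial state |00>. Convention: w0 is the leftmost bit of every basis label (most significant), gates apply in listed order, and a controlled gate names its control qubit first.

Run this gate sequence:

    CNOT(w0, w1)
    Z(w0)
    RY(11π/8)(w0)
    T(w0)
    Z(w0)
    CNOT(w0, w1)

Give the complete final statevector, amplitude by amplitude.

The resulting statevector has amplitude -cos(5*pi/16) on |00>, 0 on |01>, 0 on |10>, -exp(I*pi/4)*sin(5*pi/16) on |11>.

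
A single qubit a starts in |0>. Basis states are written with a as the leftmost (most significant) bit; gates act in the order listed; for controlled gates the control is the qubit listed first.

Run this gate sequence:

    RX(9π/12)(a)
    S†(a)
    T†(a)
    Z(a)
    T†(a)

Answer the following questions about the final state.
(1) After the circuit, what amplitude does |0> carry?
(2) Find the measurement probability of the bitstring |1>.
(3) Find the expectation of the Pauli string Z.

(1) The amplitude on |0> is sqrt(2 - sqrt(2))/2.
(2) The probability of measuring |1> is sqrt(2)/4 + 1/2.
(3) In the final state, Z has expectation -sqrt(2)/2.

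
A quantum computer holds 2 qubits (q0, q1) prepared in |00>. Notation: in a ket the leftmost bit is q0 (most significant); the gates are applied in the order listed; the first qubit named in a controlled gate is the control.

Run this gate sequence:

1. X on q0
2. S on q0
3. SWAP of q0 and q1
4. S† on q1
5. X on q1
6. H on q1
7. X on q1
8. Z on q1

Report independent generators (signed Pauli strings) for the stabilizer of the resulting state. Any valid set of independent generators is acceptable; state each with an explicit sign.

The stabilizer group can be generated by -IX, +ZI, among other valid generating sets.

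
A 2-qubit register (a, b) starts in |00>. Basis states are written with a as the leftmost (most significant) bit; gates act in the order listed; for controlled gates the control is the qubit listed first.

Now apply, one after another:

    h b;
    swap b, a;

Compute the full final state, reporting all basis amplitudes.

The final amplitudes are sqrt(2)/2 on |00>, 0 on |01>, sqrt(2)/2 on |10>, 0 on |11>.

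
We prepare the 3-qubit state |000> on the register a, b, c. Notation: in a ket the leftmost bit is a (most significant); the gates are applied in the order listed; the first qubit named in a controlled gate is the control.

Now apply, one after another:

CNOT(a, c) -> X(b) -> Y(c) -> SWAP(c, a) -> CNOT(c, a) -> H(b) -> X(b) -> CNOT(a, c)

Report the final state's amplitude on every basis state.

The resulting statevector has amplitude -sqrt(2)*I/2 on |101>, sqrt(2)*I/2 on |111>, and 0 on every other basis state.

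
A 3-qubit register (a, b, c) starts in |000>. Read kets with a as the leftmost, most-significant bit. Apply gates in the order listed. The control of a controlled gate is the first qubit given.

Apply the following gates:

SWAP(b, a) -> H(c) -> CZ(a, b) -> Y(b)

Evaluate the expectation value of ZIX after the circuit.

In the final state, ZIX has expectation 1.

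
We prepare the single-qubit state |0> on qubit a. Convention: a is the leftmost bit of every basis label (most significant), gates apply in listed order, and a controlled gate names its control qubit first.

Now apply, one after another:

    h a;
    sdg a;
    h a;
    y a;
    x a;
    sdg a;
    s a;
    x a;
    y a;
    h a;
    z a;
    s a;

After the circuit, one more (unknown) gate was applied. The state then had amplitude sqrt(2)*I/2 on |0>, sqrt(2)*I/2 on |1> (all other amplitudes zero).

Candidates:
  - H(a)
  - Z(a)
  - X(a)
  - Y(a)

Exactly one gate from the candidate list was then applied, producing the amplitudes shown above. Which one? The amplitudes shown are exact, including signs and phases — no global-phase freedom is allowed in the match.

The unique candidate consistent with the amplitudes is Y(a). Key observation: steps 3-10 multiply out to the identity, so the circuit reduces to the remaining gates.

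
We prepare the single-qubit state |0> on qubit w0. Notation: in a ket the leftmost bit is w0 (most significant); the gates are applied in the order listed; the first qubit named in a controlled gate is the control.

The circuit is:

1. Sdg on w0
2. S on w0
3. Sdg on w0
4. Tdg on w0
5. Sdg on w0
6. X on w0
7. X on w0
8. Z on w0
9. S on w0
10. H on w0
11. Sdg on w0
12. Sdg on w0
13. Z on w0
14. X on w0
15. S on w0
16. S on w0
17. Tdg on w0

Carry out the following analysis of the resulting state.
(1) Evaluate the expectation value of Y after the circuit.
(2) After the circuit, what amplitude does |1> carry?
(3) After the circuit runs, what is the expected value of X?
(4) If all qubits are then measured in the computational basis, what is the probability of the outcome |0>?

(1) The observable Y averages to sqrt(2)/2.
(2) |1> carries amplitude sqrt(2)*exp(3*I*pi/4)/2 in the final state.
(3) In the final state, X has expectation -sqrt(2)/2.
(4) The probability of measuring |0> is 1/2.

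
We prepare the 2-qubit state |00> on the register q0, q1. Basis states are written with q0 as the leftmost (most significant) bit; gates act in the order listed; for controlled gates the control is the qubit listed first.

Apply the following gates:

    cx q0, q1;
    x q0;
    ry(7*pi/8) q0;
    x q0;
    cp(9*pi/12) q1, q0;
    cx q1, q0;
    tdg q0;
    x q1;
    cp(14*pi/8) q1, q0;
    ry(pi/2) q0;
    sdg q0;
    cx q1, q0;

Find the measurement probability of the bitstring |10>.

The probability of measuring |10> is 0.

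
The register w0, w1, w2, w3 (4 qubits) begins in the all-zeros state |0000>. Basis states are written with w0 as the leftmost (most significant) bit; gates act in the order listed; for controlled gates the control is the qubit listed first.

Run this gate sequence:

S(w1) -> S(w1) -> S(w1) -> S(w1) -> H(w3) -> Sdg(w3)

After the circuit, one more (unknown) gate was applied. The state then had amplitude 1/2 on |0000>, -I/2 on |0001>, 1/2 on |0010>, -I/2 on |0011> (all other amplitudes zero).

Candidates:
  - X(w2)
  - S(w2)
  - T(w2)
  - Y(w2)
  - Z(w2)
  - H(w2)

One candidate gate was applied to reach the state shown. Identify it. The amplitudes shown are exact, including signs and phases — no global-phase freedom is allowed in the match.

The applied gate was H(w2). Key observation: the block from step 1 through step 4 cancels to the identity and can be dropped.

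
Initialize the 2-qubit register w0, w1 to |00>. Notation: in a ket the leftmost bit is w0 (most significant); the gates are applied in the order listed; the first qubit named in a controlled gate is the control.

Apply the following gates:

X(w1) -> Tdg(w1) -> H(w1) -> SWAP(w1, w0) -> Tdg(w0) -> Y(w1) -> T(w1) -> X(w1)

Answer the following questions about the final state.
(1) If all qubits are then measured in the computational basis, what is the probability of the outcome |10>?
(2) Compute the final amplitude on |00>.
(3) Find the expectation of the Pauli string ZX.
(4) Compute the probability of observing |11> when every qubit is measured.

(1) Outcome |10> occurs with probability 1/2.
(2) |00> carries amplitude sqrt(2)*I/2 in the final state.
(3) The expectation value of ZX is 0.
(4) The probability of measuring |11> is 0.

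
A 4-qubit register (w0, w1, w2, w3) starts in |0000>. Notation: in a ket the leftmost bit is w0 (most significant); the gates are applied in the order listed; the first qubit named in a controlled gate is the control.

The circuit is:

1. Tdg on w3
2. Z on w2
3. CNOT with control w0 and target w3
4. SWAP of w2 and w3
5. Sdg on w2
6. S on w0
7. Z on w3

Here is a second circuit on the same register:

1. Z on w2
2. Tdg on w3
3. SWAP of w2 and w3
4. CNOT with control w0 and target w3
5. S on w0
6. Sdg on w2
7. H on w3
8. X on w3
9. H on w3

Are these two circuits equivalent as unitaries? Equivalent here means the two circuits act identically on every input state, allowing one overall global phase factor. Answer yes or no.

No — the two circuits implement different unitaries, even allowing a global phase.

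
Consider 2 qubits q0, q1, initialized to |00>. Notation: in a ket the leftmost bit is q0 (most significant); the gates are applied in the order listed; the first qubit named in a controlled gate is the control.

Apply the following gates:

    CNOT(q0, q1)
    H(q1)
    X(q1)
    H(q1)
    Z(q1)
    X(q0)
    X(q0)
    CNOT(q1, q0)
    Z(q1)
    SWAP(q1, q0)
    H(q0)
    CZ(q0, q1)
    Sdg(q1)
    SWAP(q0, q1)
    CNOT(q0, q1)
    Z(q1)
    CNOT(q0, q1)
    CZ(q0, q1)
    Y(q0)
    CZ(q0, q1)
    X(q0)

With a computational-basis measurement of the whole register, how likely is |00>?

A full measurement returns |00> with probability 1/2. Key observation: gates 2-5 undo each other exactly, leaving only the rest of the circuit to track.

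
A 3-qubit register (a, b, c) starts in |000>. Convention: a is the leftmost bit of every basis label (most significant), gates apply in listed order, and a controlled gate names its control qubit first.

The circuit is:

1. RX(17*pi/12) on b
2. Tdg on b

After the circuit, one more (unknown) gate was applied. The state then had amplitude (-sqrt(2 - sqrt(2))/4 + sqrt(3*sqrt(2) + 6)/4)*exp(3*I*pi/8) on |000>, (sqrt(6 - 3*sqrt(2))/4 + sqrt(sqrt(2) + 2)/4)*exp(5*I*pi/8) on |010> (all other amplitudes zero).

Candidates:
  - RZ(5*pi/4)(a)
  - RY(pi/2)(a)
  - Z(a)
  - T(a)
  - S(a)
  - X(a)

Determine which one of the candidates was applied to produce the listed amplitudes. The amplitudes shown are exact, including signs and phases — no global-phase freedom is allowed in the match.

It was RZ(5*pi/4)(a) that produced the state shown.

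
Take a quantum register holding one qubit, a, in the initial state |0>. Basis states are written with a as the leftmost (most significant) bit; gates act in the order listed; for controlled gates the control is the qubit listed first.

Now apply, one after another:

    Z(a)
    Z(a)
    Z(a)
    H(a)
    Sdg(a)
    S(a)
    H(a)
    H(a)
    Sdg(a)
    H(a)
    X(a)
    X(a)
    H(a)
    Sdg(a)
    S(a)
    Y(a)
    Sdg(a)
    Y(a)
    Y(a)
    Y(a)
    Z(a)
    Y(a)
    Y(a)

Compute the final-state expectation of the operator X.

The expectation value of X is -1. Key observation: steps 11-12 multiply out to the identity, so the circuit reduces to the remaining gates.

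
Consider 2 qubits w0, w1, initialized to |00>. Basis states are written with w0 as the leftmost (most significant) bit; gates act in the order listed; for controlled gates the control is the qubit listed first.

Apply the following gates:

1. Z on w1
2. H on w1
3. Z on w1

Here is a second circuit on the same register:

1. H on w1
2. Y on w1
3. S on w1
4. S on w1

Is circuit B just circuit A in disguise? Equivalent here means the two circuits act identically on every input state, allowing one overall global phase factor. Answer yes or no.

No: there is an input state on which the two circuits produce genuinely different outputs (not merely differing by a phase).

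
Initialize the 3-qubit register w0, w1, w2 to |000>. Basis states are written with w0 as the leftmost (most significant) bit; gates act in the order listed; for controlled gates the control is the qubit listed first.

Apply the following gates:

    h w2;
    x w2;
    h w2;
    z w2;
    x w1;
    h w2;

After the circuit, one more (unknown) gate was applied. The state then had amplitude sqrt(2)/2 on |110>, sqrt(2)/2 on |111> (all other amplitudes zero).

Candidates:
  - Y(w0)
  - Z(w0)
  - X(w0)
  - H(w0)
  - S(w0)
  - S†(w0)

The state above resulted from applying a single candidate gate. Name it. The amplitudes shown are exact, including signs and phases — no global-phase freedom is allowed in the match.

The unique candidate consistent with the amplitudes is X(w0). Key observation: the block from step 1 through step 4 cancels to the identity and can be dropped.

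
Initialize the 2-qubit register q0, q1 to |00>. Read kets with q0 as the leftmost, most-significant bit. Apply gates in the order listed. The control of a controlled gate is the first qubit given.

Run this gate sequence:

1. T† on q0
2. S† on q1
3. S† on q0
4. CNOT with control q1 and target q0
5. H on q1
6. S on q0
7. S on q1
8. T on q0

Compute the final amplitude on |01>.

|01> carries amplitude sqrt(2)*I/2 in the final state.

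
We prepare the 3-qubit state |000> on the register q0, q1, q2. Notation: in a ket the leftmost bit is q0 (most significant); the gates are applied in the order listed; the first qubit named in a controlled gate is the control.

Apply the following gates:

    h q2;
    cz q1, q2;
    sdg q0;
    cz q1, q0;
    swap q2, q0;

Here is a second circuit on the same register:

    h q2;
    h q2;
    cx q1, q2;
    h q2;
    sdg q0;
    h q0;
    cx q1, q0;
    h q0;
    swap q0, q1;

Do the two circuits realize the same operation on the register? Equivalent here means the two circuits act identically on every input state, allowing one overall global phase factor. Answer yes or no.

No — the two circuits implement different unitaries, even allowing a global phase.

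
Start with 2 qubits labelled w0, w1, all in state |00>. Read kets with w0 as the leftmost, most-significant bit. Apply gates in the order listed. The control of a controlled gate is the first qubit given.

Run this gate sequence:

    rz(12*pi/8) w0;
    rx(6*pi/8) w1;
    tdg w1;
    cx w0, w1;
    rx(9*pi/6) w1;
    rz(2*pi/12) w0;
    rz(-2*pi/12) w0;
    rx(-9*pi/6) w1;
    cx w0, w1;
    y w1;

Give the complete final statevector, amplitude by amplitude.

After the circuit, the state carries amplitude sqrt(sqrt(2) + 2)/2 on |00>, -sqrt(2 - sqrt(2))*exp(3*I*pi/4)/2 on |01>, 0 on |10>, 0 on |11>. Key observation: steps 4-9 multiply out to the identity, so the circuit reduces to the remaining gates.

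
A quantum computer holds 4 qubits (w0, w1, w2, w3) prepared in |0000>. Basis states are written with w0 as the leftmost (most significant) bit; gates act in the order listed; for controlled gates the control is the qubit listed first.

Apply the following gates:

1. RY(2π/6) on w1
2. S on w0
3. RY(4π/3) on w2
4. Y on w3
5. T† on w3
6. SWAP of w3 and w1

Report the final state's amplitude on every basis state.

The final amplitudes are -sqrt(3)*exp(I*pi/4)/4 on |0100>, -exp(I*pi/4)/4 on |0101>, 3*exp(I*pi/4)/4 on |0110>, sqrt(3)*exp(I*pi/4)/4 on |0111>, and 0 on every other basis state.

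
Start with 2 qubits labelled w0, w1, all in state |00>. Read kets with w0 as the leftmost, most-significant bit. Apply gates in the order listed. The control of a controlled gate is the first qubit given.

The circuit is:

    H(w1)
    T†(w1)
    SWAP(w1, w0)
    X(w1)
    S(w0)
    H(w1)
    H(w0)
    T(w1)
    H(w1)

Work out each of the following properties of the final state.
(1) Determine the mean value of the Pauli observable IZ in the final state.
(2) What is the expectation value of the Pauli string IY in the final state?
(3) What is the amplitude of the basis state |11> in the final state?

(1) The observable IZ averages to -sqrt(2)/2.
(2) In the final state, IY has expectation sqrt(2)/2.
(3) |11> carries amplitude 1/4 - I/4 in the final state.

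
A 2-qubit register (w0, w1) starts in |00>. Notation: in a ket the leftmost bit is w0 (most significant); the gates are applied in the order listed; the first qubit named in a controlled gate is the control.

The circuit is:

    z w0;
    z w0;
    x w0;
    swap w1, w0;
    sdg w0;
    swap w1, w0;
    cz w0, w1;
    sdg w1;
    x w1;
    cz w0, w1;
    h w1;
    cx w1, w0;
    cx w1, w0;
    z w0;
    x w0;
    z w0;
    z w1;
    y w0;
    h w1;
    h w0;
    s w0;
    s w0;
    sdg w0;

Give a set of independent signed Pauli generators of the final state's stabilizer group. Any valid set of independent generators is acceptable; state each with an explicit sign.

The final state is stabilized by the group generated by -YI, +IZ; other independent generating sets are equally valid.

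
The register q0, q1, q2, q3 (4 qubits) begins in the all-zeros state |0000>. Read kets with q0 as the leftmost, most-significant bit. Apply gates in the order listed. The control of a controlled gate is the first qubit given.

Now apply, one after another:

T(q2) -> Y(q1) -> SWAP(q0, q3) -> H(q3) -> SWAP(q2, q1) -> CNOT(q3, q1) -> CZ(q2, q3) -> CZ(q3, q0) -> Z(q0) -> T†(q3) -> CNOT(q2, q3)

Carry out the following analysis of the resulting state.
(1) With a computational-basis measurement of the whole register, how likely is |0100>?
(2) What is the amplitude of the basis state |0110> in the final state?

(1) The probability of measuring |0100> is 0.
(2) The final state's coefficient on |0110> equals -sqrt(2)*exp(I*pi/4)/2.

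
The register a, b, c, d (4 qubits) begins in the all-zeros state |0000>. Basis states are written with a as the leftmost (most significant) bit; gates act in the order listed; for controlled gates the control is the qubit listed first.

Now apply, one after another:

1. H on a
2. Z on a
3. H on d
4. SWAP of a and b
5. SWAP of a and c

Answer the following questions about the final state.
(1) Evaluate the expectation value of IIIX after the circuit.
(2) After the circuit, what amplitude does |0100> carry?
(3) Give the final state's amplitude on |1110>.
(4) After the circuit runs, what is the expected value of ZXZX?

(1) The observable IIIX averages to 1.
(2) The amplitude on |0100> is -1/2.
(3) |1110> carries amplitude 0 in the final state.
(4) In the final state, ZXZX has expectation -1.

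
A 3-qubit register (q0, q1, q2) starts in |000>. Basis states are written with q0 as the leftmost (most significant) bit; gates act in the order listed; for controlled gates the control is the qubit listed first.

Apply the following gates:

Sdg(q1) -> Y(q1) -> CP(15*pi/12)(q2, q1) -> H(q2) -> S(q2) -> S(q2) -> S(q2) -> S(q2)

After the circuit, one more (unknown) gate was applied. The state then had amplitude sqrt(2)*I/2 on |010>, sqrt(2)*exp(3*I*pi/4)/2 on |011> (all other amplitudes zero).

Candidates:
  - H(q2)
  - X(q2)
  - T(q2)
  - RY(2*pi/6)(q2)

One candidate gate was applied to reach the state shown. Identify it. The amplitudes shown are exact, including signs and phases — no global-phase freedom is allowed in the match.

It was T(q2) that produced the state shown. Key observation: the block from step 5 through step 8 cancels to the identity and can be dropped.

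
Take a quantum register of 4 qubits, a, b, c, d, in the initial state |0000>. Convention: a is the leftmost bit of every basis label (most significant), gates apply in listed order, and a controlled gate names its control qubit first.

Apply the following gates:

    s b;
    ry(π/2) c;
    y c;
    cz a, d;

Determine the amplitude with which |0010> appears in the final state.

The amplitude on |0010> is sqrt(2)*I/2.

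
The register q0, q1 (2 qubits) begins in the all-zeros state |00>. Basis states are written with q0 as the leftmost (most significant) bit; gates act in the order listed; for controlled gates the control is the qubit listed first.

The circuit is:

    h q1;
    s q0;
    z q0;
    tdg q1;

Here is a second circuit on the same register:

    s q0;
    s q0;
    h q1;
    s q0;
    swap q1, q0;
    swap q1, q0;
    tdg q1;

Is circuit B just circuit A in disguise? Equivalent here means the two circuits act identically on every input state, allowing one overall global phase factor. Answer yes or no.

Yes — the two circuits implement the same unitary up to a global phase.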